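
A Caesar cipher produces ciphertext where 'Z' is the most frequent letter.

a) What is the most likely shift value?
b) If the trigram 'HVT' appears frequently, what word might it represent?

Step 1: In English, 'E' is the most frequent letter (12.7%).
Step 2: The most frequent ciphertext letter is 'Z' (position 25).
Step 3: Shift = (25 - 4) mod 26 = 21.
Step 4: Decrypt 'HVT' by shifting back 21:
  H -> M
  V -> A
  T -> Y
Step 5: 'HVT' decrypts to 'MAY'.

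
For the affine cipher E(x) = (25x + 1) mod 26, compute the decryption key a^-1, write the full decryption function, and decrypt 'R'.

Step 1: Find a^-1, the modular inverse of 25 mod 26.
Step 2: We need 25 * a^-1 = 1 (mod 26).
Step 3: 25 * 25 = 625 = 24 * 26 + 1, so a^-1 = 25.
Step 4: D(y) = 25(y - 1) mod 26.
Step 5: Apply to 'R' (y = 17): D(17) = 25 * (17 - 1) mod 26 = 25 * 16 mod 26 = 10 -> 'K'.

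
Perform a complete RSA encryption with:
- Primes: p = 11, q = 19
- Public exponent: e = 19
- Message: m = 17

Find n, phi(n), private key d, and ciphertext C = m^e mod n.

Step 1: n = 11 * 19 = 209.
Step 2: phi(n) = (11-1)(19-1) = 10 * 18 = 180.
Step 3: Find d = 19^(-1) mod 180 = 19.
  Verify: 19 * 19 = 361 = 1 (mod 180).
Step 4: C = 17^19 mod 209 = 112.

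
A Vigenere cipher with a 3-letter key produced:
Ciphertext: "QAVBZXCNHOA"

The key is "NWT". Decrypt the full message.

Step 1: Key 'NWT' has length 3. Extended key: NWTNWTNWTNW
Step 2: Decrypt each position:
  Q(16) - N(13) = 3 = D
  A(0) - W(22) = 4 = E
  V(21) - T(19) = 2 = C
  B(1) - N(13) = 14 = O
  Z(25) - W(22) = 3 = D
  X(23) - T(19) = 4 = E
  C(2) - N(13) = 15 = P
  N(13) - W(22) = 17 = R
  H(7) - T(19) = 14 = O
  O(14) - N(13) = 1 = B
  A(0) - W(22) = 4 = E
Plaintext: DECODEPROBE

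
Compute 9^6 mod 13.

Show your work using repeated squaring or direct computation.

Step 1: Compute 9^6 mod 13 step by step, reducing modulo 13 at each step.
  9^1 mod 13 = 9
  9^2 mod 13 = (9 * 9) mod 13 = 3
  9^3 mod 13 = (3 * 9) mod 13 = 1
  9^4 mod 13 = (1 * 9) mod 13 = 9
  9^5 mod 13 = (9 * 9) mod 13 = 3
  9^6 mod 13 = (3 * 9) mod 13 = 1
Step 2: Result = 1.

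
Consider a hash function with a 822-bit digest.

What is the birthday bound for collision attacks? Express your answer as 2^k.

Step 1: The birthday paradox gives collision probability ~50% after sqrt(2^n) = 2^(n/2) hashes.
Step 2: For 822-bit output: 2^(822/2) = 2^411.
Step 3: Approximately 2^411 hash computations needed.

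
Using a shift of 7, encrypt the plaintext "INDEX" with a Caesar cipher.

Step 1: For each letter, shift forward by 7 positions (mod 26).
  I (position 8) -> position (8+7) mod 26 = 15 -> P
  N (position 13) -> position (13+7) mod 26 = 20 -> U
  D (position 3) -> position (3+7) mod 26 = 10 -> K
  E (position 4) -> position (4+7) mod 26 = 11 -> L
  X (position 23) -> position (23+7) mod 26 = 4 -> E
Result: PUKLE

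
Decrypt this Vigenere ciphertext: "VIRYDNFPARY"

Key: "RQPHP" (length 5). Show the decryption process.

Step 1: Key 'RQPHP' has length 5. Extended key: RQPHPRQPHPR
Step 2: Decrypt each position:
  V(21) - R(17) = 4 = E
  I(8) - Q(16) = 18 = S
  R(17) - P(15) = 2 = C
  Y(24) - H(7) = 17 = R
  D(3) - P(15) = 14 = O
  N(13) - R(17) = 22 = W
  F(5) - Q(16) = 15 = P
  P(15) - P(15) = 0 = A
  A(0) - H(7) = 19 = T
  R(17) - P(15) = 2 = C
  Y(24) - R(17) = 7 = H
Plaintext: ESCROWPATCH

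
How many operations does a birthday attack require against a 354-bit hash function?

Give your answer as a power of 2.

Step 1: The birthday paradox gives collision probability ~50% after sqrt(2^n) = 2^(n/2) hashes.
Step 2: For 354-bit output: 2^(354/2) = 2^177.
Step 3: Approximately 2^177 hash computations needed.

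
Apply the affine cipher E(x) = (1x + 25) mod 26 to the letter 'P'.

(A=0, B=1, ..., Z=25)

Step 1: Convert 'P' to number: x = 15.
Step 2: E(15) = (1 * 15 + 25) mod 26 = 40 mod 26 = 14.
Step 3: Convert 14 back to letter: O.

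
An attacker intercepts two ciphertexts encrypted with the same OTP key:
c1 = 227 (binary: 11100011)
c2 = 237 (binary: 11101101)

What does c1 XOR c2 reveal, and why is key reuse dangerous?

Step 1: c1 XOR c2 = (m1 XOR k) XOR (m2 XOR k).
Step 2: By XOR associativity/commutativity: = m1 XOR m2 XOR k XOR k = m1 XOR m2.
Step 3: 11100011 XOR 11101101 = 00001110 = 14.
Step 4: The key cancels out! An attacker learns m1 XOR m2 = 14, revealing the relationship between plaintexts.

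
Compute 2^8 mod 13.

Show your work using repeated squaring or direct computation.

Step 1: Compute 2^8 mod 13 step by step, reducing modulo 13 at each step.
  2^1 mod 13 = 2
  2^2 mod 13 = (2 * 2) mod 13 = 4
  2^3 mod 13 = (4 * 2) mod 13 = 8
  2^4 mod 13 = (8 * 2) mod 13 = 3
  2^5 mod 13 = (3 * 2) mod 13 = 6
  2^6 mod 13 = (6 * 2) mod 13 = 12
  2^7 mod 13 = (12 * 2) mod 13 = 11
  2^8 mod 13 = (11 * 2) mod 13 = 9
Step 2: Result = 9.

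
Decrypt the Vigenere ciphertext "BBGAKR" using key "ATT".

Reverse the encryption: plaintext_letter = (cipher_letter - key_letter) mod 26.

Step 1: Extend key: ATTATT
Step 2: Decrypt each letter (c - k) mod 26:
  B(1) - A(0) = (1-0) mod 26 = 1 = B
  B(1) - T(19) = (1-19) mod 26 = 8 = I
  G(6) - T(19) = (6-19) mod 26 = 13 = N
  A(0) - A(0) = (0-0) mod 26 = 0 = A
  K(10) - T(19) = (10-19) mod 26 = 17 = R
  R(17) - T(19) = (17-19) mod 26 = 24 = Y
Plaintext: BINARY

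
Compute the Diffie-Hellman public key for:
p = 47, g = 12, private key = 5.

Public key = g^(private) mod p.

Step 1: A = g^a mod p = 12^5 mod 47.
  12^1 mod 47 = 12
  12^2 mod 47 = (12 * 12) mod 47 = 3
  12^3 mod 47 = (3 * 12) mod 47 = 36
  12^4 mod 47 = (36 * 12) mod 47 = 9
  12^5 mod 47 = (9 * 12) mod 47 = 14
Result: A = 14.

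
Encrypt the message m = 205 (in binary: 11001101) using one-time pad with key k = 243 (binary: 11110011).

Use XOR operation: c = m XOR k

Step 1: Write out the XOR operation bit by bit:
  Message: 11001101
  Key:     11110011
  XOR:     00111110
Step 2: Convert to decimal: 00111110 = 62.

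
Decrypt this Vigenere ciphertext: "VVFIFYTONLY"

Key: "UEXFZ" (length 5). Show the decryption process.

Step 1: Key 'UEXFZ' has length 5. Extended key: UEXFZUEXFZU
Step 2: Decrypt each position:
  V(21) - U(20) = 1 = B
  V(21) - E(4) = 17 = R
  F(5) - X(23) = 8 = I
  I(8) - F(5) = 3 = D
  F(5) - Z(25) = 6 = G
  Y(24) - U(20) = 4 = E
  T(19) - E(4) = 15 = P
  O(14) - X(23) = 17 = R
  N(13) - F(5) = 8 = I
  L(11) - Z(25) = 12 = M
  Y(24) - U(20) = 4 = E
Plaintext: BRIDGEPRIME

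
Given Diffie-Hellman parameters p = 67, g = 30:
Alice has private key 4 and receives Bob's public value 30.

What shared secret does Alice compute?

Step 1: s = B^a mod p = 30^4 mod 67.
  30^1 mod 67 = 30
  30^2 mod 67 = (30 * 30) mod 67 = 29
  30^3 mod 67 = (29 * 30) mod 67 = 66
  30^4 mod 67 = (66 * 30) mod 67 = 37
Result: shared secret = 37.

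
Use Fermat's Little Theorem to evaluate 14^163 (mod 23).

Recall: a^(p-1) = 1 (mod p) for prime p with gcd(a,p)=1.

Step 1: Since 23 is prime, by Fermat's Little Theorem: 14^22 = 1 (mod 23).
Step 2: Reduce exponent: 163 mod 22 = 9.
Step 3: So 14^163 = 14^9 (mod 23).
Step 4: 14^9 mod 23 = 21.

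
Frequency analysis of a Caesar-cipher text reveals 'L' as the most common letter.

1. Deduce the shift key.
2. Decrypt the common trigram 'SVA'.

Step 1: In English, 'E' is the most frequent letter (12.7%).
Step 2: The most frequent ciphertext letter is 'L' (position 11).
Step 3: Shift = (11 - 4) mod 26 = 7.
Step 4: Decrypt 'SVA' by shifting back 7:
  S -> L
  V -> O
  A -> T
Step 5: 'SVA' decrypts to 'LOT'.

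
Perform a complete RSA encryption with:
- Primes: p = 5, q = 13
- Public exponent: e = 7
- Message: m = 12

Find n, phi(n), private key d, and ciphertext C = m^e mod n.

Step 1: n = 5 * 13 = 65.
Step 2: phi(n) = (5-1)(13-1) = 4 * 12 = 48.
Step 3: Find d = 7^(-1) mod 48 = 7.
  Verify: 7 * 7 = 49 = 1 (mod 48).
Step 4: C = 12^7 mod 65 = 38.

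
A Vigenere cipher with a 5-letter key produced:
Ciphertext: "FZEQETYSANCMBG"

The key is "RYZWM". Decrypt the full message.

Step 1: Key 'RYZWM' has length 5. Extended key: RYZWMRYZWMRYZW
Step 2: Decrypt each position:
  F(5) - R(17) = 14 = O
  Z(25) - Y(24) = 1 = B
  E(4) - Z(25) = 5 = F
  Q(16) - W(22) = 20 = U
  E(4) - M(12) = 18 = S
  T(19) - R(17) = 2 = C
  Y(24) - Y(24) = 0 = A
  S(18) - Z(25) = 19 = T
  A(0) - W(22) = 4 = E
  N(13) - M(12) = 1 = B
  C(2) - R(17) = 11 = L
  M(12) - Y(24) = 14 = O
  B(1) - Z(25) = 2 = C
  G(6) - W(22) = 10 = K
Plaintext: OBFUSCATEBLOCK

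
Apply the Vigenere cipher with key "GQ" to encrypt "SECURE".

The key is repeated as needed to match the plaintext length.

Step 1: Repeat key to match plaintext length:
  Plaintext: SECURE
  Key:       GQGQGQ
Step 2: Encrypt each letter:
  S(18) + G(6) = (18+6) mod 26 = 24 = Y
  E(4) + Q(16) = (4+16) mod 26 = 20 = U
  C(2) + G(6) = (2+6) mod 26 = 8 = I
  U(20) + Q(16) = (20+16) mod 26 = 10 = K
  R(17) + G(6) = (17+6) mod 26 = 23 = X
  E(4) + Q(16) = (4+16) mod 26 = 20 = U
Ciphertext: YUIKXU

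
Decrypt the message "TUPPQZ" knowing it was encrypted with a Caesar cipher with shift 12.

Step 1: Reverse the shift by subtracting 12 from each letter position.
  T (position 19) -> position (19-12) mod 26 = 7 -> H
  U (position 20) -> position (20-12) mod 26 = 8 -> I
  P (position 15) -> position (15-12) mod 26 = 3 -> D
  P (position 15) -> position (15-12) mod 26 = 3 -> D
  Q (position 16) -> position (16-12) mod 26 = 4 -> E
  Z (position 25) -> position (25-12) mod 26 = 13 -> N
Decrypted message: HIDDEN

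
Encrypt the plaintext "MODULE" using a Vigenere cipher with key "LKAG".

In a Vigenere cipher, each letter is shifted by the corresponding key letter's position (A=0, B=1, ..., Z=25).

Step 1: Repeat key to match plaintext length:
  Plaintext: MODULE
  Key:       LKAGLK
Step 2: Encrypt each letter:
  M(12) + L(11) = (12+11) mod 26 = 23 = X
  O(14) + K(10) = (14+10) mod 26 = 24 = Y
  D(3) + A(0) = (3+0) mod 26 = 3 = D
  U(20) + G(6) = (20+6) mod 26 = 0 = A
  L(11) + L(11) = (11+11) mod 26 = 22 = W
  E(4) + K(10) = (4+10) mod 26 = 14 = O
Ciphertext: XYDAWO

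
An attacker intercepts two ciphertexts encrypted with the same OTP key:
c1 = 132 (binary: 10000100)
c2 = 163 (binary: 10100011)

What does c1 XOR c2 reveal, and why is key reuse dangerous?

Step 1: c1 XOR c2 = (m1 XOR k) XOR (m2 XOR k).
Step 2: By XOR associativity/commutativity: = m1 XOR m2 XOR k XOR k = m1 XOR m2.
Step 3: 10000100 XOR 10100011 = 00100111 = 39.
Step 4: The key cancels out! An attacker learns m1 XOR m2 = 39, revealing the relationship between plaintexts.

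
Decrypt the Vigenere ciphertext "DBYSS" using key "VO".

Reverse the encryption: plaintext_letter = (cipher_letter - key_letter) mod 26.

Step 1: Extend key: VOVOV
Step 2: Decrypt each letter (c - k) mod 26:
  D(3) - V(21) = (3-21) mod 26 = 8 = I
  B(1) - O(14) = (1-14) mod 26 = 13 = N
  Y(24) - V(21) = (24-21) mod 26 = 3 = D
  S(18) - O(14) = (18-14) mod 26 = 4 = E
  S(18) - V(21) = (18-21) mod 26 = 23 = X
Plaintext: INDEX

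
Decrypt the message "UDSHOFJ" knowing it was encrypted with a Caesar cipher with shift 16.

Step 1: Reverse the shift by subtracting 16 from each letter position.
  U (position 20) -> position (20-16) mod 26 = 4 -> E
  D (position 3) -> position (3-16) mod 26 = 13 -> N
  S (position 18) -> position (18-16) mod 26 = 2 -> C
  H (position 7) -> position (7-16) mod 26 = 17 -> R
  O (position 14) -> position (14-16) mod 26 = 24 -> Y
  F (position 5) -> position (5-16) mod 26 = 15 -> P
  J (position 9) -> position (9-16) mod 26 = 19 -> T
Decrypted message: ENCRYPT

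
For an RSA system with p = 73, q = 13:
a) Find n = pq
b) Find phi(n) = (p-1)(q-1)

Step 1: n = p * q = 73 * 13 = 949.
Step 2: phi(n) = (p-1)(q-1) = 72 * 12 = 864.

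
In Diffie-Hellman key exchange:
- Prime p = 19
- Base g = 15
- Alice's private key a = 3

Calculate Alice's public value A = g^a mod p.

Step 1: A = g^a mod p = 15^3 mod 19.
  15^1 mod 19 = 15
  15^2 mod 19 = (15 * 15) mod 19 = 16
  15^3 mod 19 = (16 * 15) mod 19 = 12
Result: A = 12.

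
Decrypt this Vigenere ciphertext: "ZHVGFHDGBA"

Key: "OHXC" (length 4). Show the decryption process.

Step 1: Key 'OHXC' has length 4. Extended key: OHXCOHXCOH
Step 2: Decrypt each position:
  Z(25) - O(14) = 11 = L
  H(7) - H(7) = 0 = A
  V(21) - X(23) = 24 = Y
  G(6) - C(2) = 4 = E
  F(5) - O(14) = 17 = R
  H(7) - H(7) = 0 = A
  D(3) - X(23) = 6 = G
  G(6) - C(2) = 4 = E
  B(1) - O(14) = 13 = N
  A(0) - H(7) = 19 = T
Plaintext: LAYERAGENT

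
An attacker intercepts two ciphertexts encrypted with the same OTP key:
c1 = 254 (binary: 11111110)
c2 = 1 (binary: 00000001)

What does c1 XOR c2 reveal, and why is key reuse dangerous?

Step 1: c1 XOR c2 = (m1 XOR k) XOR (m2 XOR k).
Step 2: By XOR associativity/commutativity: = m1 XOR m2 XOR k XOR k = m1 XOR m2.
Step 3: 11111110 XOR 00000001 = 11111111 = 255.
Step 4: The key cancels out! An attacker learns m1 XOR m2 = 255, revealing the relationship between plaintexts.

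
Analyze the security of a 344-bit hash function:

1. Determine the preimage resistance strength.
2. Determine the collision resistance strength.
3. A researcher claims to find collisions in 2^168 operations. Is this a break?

Step 1: Preimage resistance requires brute-force of 2^344 operations.
Step 2: Collision resistance (birthday bound) = 2^(344/2) = 2^172.
Step 3: The claimed attack costs 2^168 operations.
Step 4: Since 2^168 < 2^172, the claimed attack beats the generic birthday bound, so collision resistance is broken.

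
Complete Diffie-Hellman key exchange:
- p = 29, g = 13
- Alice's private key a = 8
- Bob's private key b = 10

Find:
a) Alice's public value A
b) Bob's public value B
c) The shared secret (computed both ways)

Step 1: A = g^a mod p = 13^8 mod 29 = 16.
Step 2: B = g^b mod p = 13^10 mod 29 = 7.
Step 3: Alice computes s = B^a mod p = 7^8 mod 29 = 7.
Step 4: Bob computes s = A^b mod p = 16^10 mod 29 = 7.
Both sides agree: shared secret = 7.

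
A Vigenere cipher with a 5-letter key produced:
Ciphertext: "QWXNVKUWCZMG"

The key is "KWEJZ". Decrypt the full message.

Step 1: Key 'KWEJZ' has length 5. Extended key: KWEJZKWEJZKW
Step 2: Decrypt each position:
  Q(16) - K(10) = 6 = G
  W(22) - W(22) = 0 = A
  X(23) - E(4) = 19 = T
  N(13) - J(9) = 4 = E
  V(21) - Z(25) = 22 = W
  K(10) - K(10) = 0 = A
  U(20) - W(22) = 24 = Y
  W(22) - E(4) = 18 = S
  C(2) - J(9) = 19 = T
  Z(25) - Z(25) = 0 = A
  M(12) - K(10) = 2 = C
  G(6) - W(22) = 10 = K
Plaintext: GATEWAYSTACK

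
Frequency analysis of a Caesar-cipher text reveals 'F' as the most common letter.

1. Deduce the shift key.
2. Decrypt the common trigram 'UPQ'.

Step 1: In English, 'E' is the most frequent letter (12.7%).
Step 2: The most frequent ciphertext letter is 'F' (position 5).
Step 3: Shift = (5 - 4) mod 26 = 1.
Step 4: Decrypt 'UPQ' by shifting back 1:
  U -> T
  P -> O
  Q -> P
Step 5: 'UPQ' decrypts to 'TOP'.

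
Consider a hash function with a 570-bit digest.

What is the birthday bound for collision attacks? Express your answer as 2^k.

Step 1: The birthday paradox gives collision probability ~50% after sqrt(2^n) = 2^(n/2) hashes.
Step 2: For 570-bit output: 2^(570/2) = 2^285.
Step 3: Approximately 2^285 hash computations needed.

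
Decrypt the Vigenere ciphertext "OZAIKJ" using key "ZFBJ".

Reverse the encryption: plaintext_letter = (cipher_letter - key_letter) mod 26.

Step 1: Extend key: ZFBJZF
Step 2: Decrypt each letter (c - k) mod 26:
  O(14) - Z(25) = (14-25) mod 26 = 15 = P
  Z(25) - F(5) = (25-5) mod 26 = 20 = U
  A(0) - B(1) = (0-1) mod 26 = 25 = Z
  I(8) - J(9) = (8-9) mod 26 = 25 = Z
  K(10) - Z(25) = (10-25) mod 26 = 11 = L
  J(9) - F(5) = (9-5) mod 26 = 4 = E
Plaintext: PUZZLE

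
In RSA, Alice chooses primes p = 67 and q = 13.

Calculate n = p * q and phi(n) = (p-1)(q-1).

Step 1: n = p * q = 67 * 13 = 871.
Step 2: phi(n) = (p-1)(q-1) = 66 * 12 = 792.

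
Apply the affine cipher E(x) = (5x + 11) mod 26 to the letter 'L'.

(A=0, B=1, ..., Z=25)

Step 1: Convert 'L' to number: x = 11.
Step 2: E(11) = (5 * 11 + 11) mod 26 = 66 mod 26 = 14.
Step 3: Convert 14 back to letter: O.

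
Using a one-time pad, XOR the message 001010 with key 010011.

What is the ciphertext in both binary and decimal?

Step 1: Write out the XOR operation bit by bit:
  Message: 001010
  Key:     010011
  XOR:     011001
Step 2: Convert to decimal: 011001 = 25.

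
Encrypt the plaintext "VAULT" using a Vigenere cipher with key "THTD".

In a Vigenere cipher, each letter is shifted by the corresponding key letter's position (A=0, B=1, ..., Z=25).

Step 1: Repeat key to match plaintext length:
  Plaintext: VAULT
  Key:       THTDT
Step 2: Encrypt each letter:
  V(21) + T(19) = (21+19) mod 26 = 14 = O
  A(0) + H(7) = (0+7) mod 26 = 7 = H
  U(20) + T(19) = (20+19) mod 26 = 13 = N
  L(11) + D(3) = (11+3) mod 26 = 14 = O
  T(19) + T(19) = (19+19) mod 26 = 12 = M
Ciphertext: OHNOM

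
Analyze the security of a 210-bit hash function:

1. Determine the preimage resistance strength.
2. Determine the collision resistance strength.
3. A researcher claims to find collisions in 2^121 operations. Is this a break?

Step 1: Preimage resistance requires brute-force of 2^210 operations.
Step 2: Collision resistance (birthday bound) = 2^(210/2) = 2^105.
Step 3: The claimed attack costs 2^121 operations.
Step 4: Since 2^121 >= 2^105, the claimed attack is no faster than the generic birthday attack, so this does not break collision resistance.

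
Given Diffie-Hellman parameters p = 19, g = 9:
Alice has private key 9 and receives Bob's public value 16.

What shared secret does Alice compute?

Step 1: s = B^a mod p = 16^9 mod 19.
  16^1 mod 19 = 16
  16^2 mod 19 = (16 * 16) mod 19 = 9
  16^3 mod 19 = (9 * 16) mod 19 = 11
  16^4 mod 19 = (11 * 16) mod 19 = 5
  16^5 mod 19 = (5 * 16) mod 19 = 4
  16^6 mod 19 = (4 * 16) mod 19 = 7
  16^7 mod 19 = (7 * 16) mod 19 = 17
  16^8 mod 19 = (17 * 16) mod 19 = 6
  16^9 mod 19 = (6 * 16) mod 19 = 1
Result: shared secret = 1.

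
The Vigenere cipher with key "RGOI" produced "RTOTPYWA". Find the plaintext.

Step 1: Extend key: RGOIRGOI
Step 2: Decrypt each letter (c - k) mod 26:
  R(17) - R(17) = (17-17) mod 26 = 0 = A
  T(19) - G(6) = (19-6) mod 26 = 13 = N
  O(14) - O(14) = (14-14) mod 26 = 0 = A
  T(19) - I(8) = (19-8) mod 26 = 11 = L
  P(15) - R(17) = (15-17) mod 26 = 24 = Y
  Y(24) - G(6) = (24-6) mod 26 = 18 = S
  W(22) - O(14) = (22-14) mod 26 = 8 = I
  A(0) - I(8) = (0-8) mod 26 = 18 = S
Plaintext: ANALYSIS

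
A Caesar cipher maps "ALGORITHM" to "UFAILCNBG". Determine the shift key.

Step 1: Compare first letters: A (position 0) -> U (position 20).
Step 2: Shift = (20 - 0) mod 26 = 20.
The shift value is 20.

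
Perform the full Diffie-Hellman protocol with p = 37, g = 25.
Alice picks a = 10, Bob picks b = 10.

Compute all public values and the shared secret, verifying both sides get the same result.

Step 1: A = g^a mod p = 25^10 mod 37 = 12.
Step 2: B = g^b mod p = 25^10 mod 37 = 12.
Step 3: Alice computes s = B^a mod p = 12^10 mod 37 = 12.
Step 4: Bob computes s = A^b mod p = 12^10 mod 37 = 12.
Both sides agree: shared secret = 12.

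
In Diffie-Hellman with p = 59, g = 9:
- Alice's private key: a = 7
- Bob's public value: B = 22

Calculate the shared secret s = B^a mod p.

Step 1: s = B^a mod p = 22^7 mod 59.
  22^1 mod 59 = 22
  22^2 mod 59 = (22 * 22) mod 59 = 12
  22^3 mod 59 = (12 * 22) mod 59 = 28
  22^4 mod 59 = (28 * 22) mod 59 = 26
  22^5 mod 59 = (26 * 22) mod 59 = 41
  22^6 mod 59 = (41 * 22) mod 59 = 17
  22^7 mod 59 = (17 * 22) mod 59 = 20
Result: shared secret = 20.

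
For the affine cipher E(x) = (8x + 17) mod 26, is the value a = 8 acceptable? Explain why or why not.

Step 1: Compute gcd(8, 26).
Step 2: gcd(8, 26) = 2.
Since gcd = 2 != 1, 8 shares a common factor with 26, so it cannot be used.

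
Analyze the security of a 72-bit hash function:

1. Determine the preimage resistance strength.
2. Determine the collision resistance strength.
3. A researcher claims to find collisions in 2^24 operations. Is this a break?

Step 1: Preimage resistance requires brute-force of 2^72 operations.
Step 2: Collision resistance (birthday bound) = 2^(72/2) = 2^36.
Step 3: The claimed attack costs 2^24 operations.
Step 4: Since 2^24 < 2^36, the claimed attack beats the generic birthday bound, so collision resistance is broken.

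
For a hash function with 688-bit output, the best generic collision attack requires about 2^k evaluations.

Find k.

Step 1: The hash has a 688-bit output.
Step 2: Collision resistance means it should be infeasible to find any x != y with h(x) = h(y).
By the birthday bound, a generic collision search succeeds after about sqrt(2^688) = 2^(688/2) = 2^344 evaluations.
Step 3: Security level = 344 bits.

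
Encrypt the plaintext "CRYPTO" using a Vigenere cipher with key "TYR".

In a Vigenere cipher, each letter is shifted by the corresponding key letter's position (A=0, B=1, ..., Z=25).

Step 1: Repeat key to match plaintext length:
  Plaintext: CRYPTO
  Key:       TYRTYR
Step 2: Encrypt each letter:
  C(2) + T(19) = (2+19) mod 26 = 21 = V
  R(17) + Y(24) = (17+24) mod 26 = 15 = P
  Y(24) + R(17) = (24+17) mod 26 = 15 = P
  P(15) + T(19) = (15+19) mod 26 = 8 = I
  T(19) + Y(24) = (19+24) mod 26 = 17 = R
  O(14) + R(17) = (14+17) mod 26 = 5 = F
Ciphertext: VPPIRF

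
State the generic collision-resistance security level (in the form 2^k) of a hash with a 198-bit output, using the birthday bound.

Step 1: The birthday paradox gives collision probability ~50% after sqrt(2^n) = 2^(n/2) hashes.
Step 2: For 198-bit output: 2^(198/2) = 2^99.
Step 3: Approximately 2^99 hash computations needed.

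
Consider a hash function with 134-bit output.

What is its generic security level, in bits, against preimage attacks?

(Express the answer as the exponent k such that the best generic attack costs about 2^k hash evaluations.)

Step 1: The hash has a 134-bit output.
Step 2: Preimage resistance means: given a digest h(x), it should be infeasible to find any input that hashes to it.
With a 134-bit output there are 2^134 possible digests, so a generic brute-force preimage search costs about 2^134 evaluations.
Step 3: Security level = 134 bits.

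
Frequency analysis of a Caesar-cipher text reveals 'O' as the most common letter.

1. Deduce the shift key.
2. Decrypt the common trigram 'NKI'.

Step 1: In English, 'E' is the most frequent letter (12.7%).
Step 2: The most frequent ciphertext letter is 'O' (position 14).
Step 3: Shift = (14 - 4) mod 26 = 10.
Step 4: Decrypt 'NKI' by shifting back 10:
  N -> D
  K -> A
  I -> Y
Step 5: 'NKI' decrypts to 'DAY'.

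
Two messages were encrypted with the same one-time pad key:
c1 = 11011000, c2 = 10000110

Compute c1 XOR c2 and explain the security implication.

Step 1: c1 XOR c2 = (m1 XOR k) XOR (m2 XOR k).
Step 2: By XOR associativity/commutativity: = m1 XOR m2 XOR k XOR k = m1 XOR m2.
Step 3: 11011000 XOR 10000110 = 01011110 = 94.
Step 4: The key cancels out! An attacker learns m1 XOR m2 = 94, revealing the relationship between plaintexts.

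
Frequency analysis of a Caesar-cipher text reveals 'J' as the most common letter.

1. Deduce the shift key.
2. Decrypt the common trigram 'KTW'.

Step 1: In English, 'E' is the most frequent letter (12.7%).
Step 2: The most frequent ciphertext letter is 'J' (position 9).
Step 3: Shift = (9 - 4) mod 26 = 5.
Step 4: Decrypt 'KTW' by shifting back 5:
  K -> F
  T -> O
  W -> R
Step 5: 'KTW' decrypts to 'FOR'.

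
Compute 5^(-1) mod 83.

Step 1: We need x such that 5 * x = 1 (mod 83).
Step 2: Using the extended Euclidean algorithm or trial:
  5 * 50 = 250 = 3 * 83 + 1.
Step 3: Since 250 mod 83 = 1, the inverse is x = 50.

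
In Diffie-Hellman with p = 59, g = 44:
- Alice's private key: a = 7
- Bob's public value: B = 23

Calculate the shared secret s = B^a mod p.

Step 1: s = B^a mod p = 23^7 mod 59.
  23^1 mod 59 = 23
  23^2 mod 59 = (23 * 23) mod 59 = 57
  23^3 mod 59 = (57 * 23) mod 59 = 13
  23^4 mod 59 = (13 * 23) mod 59 = 4
  23^5 mod 59 = (4 * 23) mod 59 = 33
  23^6 mod 59 = (33 * 23) mod 59 = 51
  23^7 mod 59 = (51 * 23) mod 59 = 52
Result: shared secret = 52.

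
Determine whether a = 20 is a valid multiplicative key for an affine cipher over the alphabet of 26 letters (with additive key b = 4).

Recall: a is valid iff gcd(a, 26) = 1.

Step 1: Compute gcd(20, 26).
Step 2: gcd(20, 26) = 2.
Since gcd = 2 != 1, 20 shares a common factor with 26, so it cannot be used.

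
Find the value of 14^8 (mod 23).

Step 1: Compute 14^8 mod 23 step by step, reducing modulo 23 at each step.
  14^1 mod 23 = 14
  14^2 mod 23 = (14 * 14) mod 23 = 12
  14^3 mod 23 = (12 * 14) mod 23 = 7
  14^4 mod 23 = (7 * 14) mod 23 = 6
  14^5 mod 23 = (6 * 14) mod 23 = 15
  14^6 mod 23 = (15 * 14) mod 23 = 3
  14^7 mod 23 = (3 * 14) mod 23 = 19
  14^8 mod 23 = (19 * 14) mod 23 = 13
Step 2: Result = 13.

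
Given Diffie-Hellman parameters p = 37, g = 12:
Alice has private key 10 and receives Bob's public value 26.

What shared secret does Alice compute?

Step 1: s = B^a mod p = 26^10 mod 37.
  26^1 mod 37 = 26
  26^2 mod 37 = (26 * 26) mod 37 = 10
  26^3 mod 37 = (10 * 26) mod 37 = 1
  26^4 mod 37 = (1 * 26) mod 37 = 26
  26^5 mod 37 = (26 * 26) mod 37 = 10
  26^6 mod 37 = (10 * 26) mod 37 = 1
  26^7 mod 37 = (1 * 26) mod 37 = 26
  26^8 mod 37 = (26 * 26) mod 37 = 10
  26^9 mod 37 = (10 * 26) mod 37 = 1
  26^10 mod 37 = (1 * 26) mod 37 = 26
Result: shared secret = 26.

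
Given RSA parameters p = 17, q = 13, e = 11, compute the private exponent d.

Step 1: n = 17 * 13 = 221.
Step 2: phi(n) = 16 * 12 = 192.
Step 3: Find d such that 11 * d = 1 (mod 192).
Step 4: d = 11^(-1) mod 192 = 35.
Verification: 11 * 35 = 385 = 2 * 192 + 1.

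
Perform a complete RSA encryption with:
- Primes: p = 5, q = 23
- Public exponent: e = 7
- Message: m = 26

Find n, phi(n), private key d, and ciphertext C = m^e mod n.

Step 1: n = 5 * 23 = 115.
Step 2: phi(n) = (5-1)(23-1) = 4 * 22 = 88.
Step 3: Find d = 7^(-1) mod 88 = 63.
  Verify: 7 * 63 = 441 = 1 (mod 88).
Step 4: C = 26^7 mod 115 = 71.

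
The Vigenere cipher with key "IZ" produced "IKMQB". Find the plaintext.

Step 1: Extend key: IZIZI
Step 2: Decrypt each letter (c - k) mod 26:
  I(8) - I(8) = (8-8) mod 26 = 0 = A
  K(10) - Z(25) = (10-25) mod 26 = 11 = L
  M(12) - I(8) = (12-8) mod 26 = 4 = E
  Q(16) - Z(25) = (16-25) mod 26 = 17 = R
  B(1) - I(8) = (1-8) mod 26 = 19 = T
Plaintext: ALERT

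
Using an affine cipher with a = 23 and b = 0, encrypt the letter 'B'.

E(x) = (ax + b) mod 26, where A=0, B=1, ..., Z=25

Step 1: Convert 'B' to number: x = 1.
Step 2: E(1) = (23 * 1 + 0) mod 26 = 23 mod 26 = 23.
Step 3: Convert 23 back to letter: X.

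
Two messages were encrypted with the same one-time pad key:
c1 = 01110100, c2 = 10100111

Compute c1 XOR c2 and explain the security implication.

Step 1: c1 XOR c2 = (m1 XOR k) XOR (m2 XOR k).
Step 2: By XOR associativity/commutativity: = m1 XOR m2 XOR k XOR k = m1 XOR m2.
Step 3: 01110100 XOR 10100111 = 11010011 = 211.
Step 4: The key cancels out! An attacker learns m1 XOR m2 = 211, revealing the relationship between plaintexts.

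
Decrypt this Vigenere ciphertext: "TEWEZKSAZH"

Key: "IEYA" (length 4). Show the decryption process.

Step 1: Key 'IEYA' has length 4. Extended key: IEYAIEYAIE
Step 2: Decrypt each position:
  T(19) - I(8) = 11 = L
  E(4) - E(4) = 0 = A
  W(22) - Y(24) = 24 = Y
  E(4) - A(0) = 4 = E
  Z(25) - I(8) = 17 = R
  K(10) - E(4) = 6 = G
  S(18) - Y(24) = 20 = U
  A(0) - A(0) = 0 = A
  Z(25) - I(8) = 17 = R
  H(7) - E(4) = 3 = D
Plaintext: LAYERGUARD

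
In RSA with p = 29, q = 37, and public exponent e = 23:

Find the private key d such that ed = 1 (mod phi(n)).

Step 1: n = 29 * 37 = 1073.
Step 2: phi(n) = 28 * 36 = 1008.
Step 3: Find d such that 23 * d = 1 (mod 1008).
Step 4: d = 23^(-1) mod 1008 = 263.
Verification: 23 * 263 = 6049 = 6 * 1008 + 1.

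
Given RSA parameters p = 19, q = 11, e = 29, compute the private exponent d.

Step 1: n = 19 * 11 = 209.
Step 2: phi(n) = 18 * 10 = 180.
Step 3: Find d such that 29 * d = 1 (mod 180).
Step 4: d = 29^(-1) mod 180 = 149.
Verification: 29 * 149 = 4321 = 24 * 180 + 1.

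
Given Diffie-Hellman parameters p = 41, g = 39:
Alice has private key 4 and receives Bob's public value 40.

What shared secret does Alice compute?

Step 1: s = B^a mod p = 40^4 mod 41.
  40^1 mod 41 = 40
  40^2 mod 41 = (40 * 40) mod 41 = 1
  40^3 mod 41 = (1 * 40) mod 41 = 40
  40^4 mod 41 = (40 * 40) mod 41 = 1
Result: shared secret = 1.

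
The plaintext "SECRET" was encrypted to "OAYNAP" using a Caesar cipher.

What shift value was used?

Step 1: Compare first letters: S (position 18) -> O (position 14).
Step 2: Shift = (14 - 18) mod 26 = 22.
The shift value is 22.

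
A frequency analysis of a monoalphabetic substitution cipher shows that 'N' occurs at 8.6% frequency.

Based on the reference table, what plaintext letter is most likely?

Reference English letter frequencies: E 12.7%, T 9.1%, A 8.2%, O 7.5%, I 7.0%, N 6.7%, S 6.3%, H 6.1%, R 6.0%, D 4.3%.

Step 1: The observed frequency is 8.6%.
Step 2: Compare with English frequencies:
  E: 12.7% (difference: 4.1%)
  T: 9.1% (difference: 0.5%)
  A: 8.2% (difference: 0.4%) <-- closest
  O: 7.5% (difference: 1.1%)
  I: 7.0% (difference: 1.6%)
  N: 6.7% (difference: 1.9%)
  S: 6.3% (difference: 2.3%)
  H: 6.1% (difference: 2.5%)
  R: 6.0% (difference: 2.6%)
  D: 4.3% (difference: 4.3%)
Step 3: 'N' most likely represents 'A' (frequency 8.2%).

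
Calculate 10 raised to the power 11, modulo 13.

Step 1: Compute 10^11 mod 13 step by step, reducing modulo 13 at each step.
  10^1 mod 13 = 10
  10^2 mod 13 = (10 * 10) mod 13 = 9
  10^3 mod 13 = (9 * 10) mod 13 = 12
  10^4 mod 13 = (12 * 10) mod 13 = 3
  10^5 mod 13 = (3 * 10) mod 13 = 4
  10^6 mod 13 = (4 * 10) mod 13 = 1
  10^7 mod 13 = (1 * 10) mod 13 = 10
  10^8 mod 13 = (10 * 10) mod 13 = 9
  10^9 mod 13 = (9 * 10) mod 13 = 12
  10^10 mod 13 = (12 * 10) mod 13 = 3
  10^11 mod 13 = (3 * 10) mod 13 = 4
Step 2: Result = 4.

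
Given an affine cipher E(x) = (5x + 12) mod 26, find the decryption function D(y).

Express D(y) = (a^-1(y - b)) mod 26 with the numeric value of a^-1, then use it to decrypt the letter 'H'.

Step 1: Find a^-1, the modular inverse of 5 mod 26.
Step 2: We need 5 * a^-1 = 1 (mod 26).
Step 3: 5 * 21 = 105 = 4 * 26 + 1, so a^-1 = 21.
Step 4: D(y) = 21(y - 12) mod 26.
Step 5: Apply to 'H' (y = 7): D(7) = 21 * (7 - 12) mod 26 = 21 * -5 mod 26 = 25 -> 'Z'.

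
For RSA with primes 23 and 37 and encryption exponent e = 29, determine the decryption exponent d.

Step 1: n = 23 * 37 = 851.
Step 2: phi(n) = 22 * 36 = 792.
Step 3: Find d such that 29 * d = 1 (mod 792).
Step 4: d = 29^(-1) mod 792 = 437.
Verification: 29 * 437 = 12673 = 16 * 792 + 1.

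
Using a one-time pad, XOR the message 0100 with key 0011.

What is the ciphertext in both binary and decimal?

Step 1: Write out the XOR operation bit by bit:
  Message: 0100
  Key:     0011
  XOR:     0111
Step 2: Convert to decimal: 0111 = 7.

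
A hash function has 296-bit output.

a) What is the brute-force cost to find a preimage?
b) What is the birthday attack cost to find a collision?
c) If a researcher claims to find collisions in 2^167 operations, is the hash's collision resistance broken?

Step 1: Preimage resistance requires brute-force of 2^296 operations.
Step 2: Collision resistance (birthday bound) = 2^(296/2) = 2^148.
Step 3: The claimed attack costs 2^167 operations.
Step 4: Since 2^167 >= 2^148, the claimed attack is no faster than the generic birthday attack, so this does not break collision resistance.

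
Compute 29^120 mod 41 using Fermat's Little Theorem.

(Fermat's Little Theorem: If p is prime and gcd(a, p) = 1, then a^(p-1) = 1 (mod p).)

Step 1: Since 41 is prime, by Fermat's Little Theorem: 29^40 = 1 (mod 41).
Step 2: Reduce exponent: 120 mod 40 = 0.
Step 3: So 29^120 = 29^0 (mod 41).
Step 4: 29^0 mod 41 = 1.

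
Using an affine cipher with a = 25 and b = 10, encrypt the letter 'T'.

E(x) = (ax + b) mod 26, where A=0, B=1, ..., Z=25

Step 1: Convert 'T' to number: x = 19.
Step 2: E(19) = (25 * 19 + 10) mod 26 = 485 mod 26 = 17.
Step 3: Convert 17 back to letter: R.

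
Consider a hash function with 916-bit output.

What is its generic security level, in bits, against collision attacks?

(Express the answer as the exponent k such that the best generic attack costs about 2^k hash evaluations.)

Step 1: The hash has a 916-bit output.
Step 2: Collision resistance means it should be infeasible to find any x != y with h(x) = h(y).
By the birthday bound, a generic collision search succeeds after about sqrt(2^916) = 2^(916/2) = 2^458 evaluations.
Step 3: Security level = 458 bits.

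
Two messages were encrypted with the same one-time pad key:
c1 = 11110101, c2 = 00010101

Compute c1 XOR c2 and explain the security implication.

Step 1: c1 XOR c2 = (m1 XOR k) XOR (m2 XOR k).
Step 2: By XOR associativity/commutativity: = m1 XOR m2 XOR k XOR k = m1 XOR m2.
Step 3: 11110101 XOR 00010101 = 11100000 = 224.
Step 4: The key cancels out! An attacker learns m1 XOR m2 = 224, revealing the relationship between plaintexts.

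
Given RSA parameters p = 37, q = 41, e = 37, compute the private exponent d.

Step 1: n = 37 * 41 = 1517.
Step 2: phi(n) = 36 * 40 = 1440.
Step 3: Find d such that 37 * d = 1 (mod 1440).
Step 4: d = 37^(-1) mod 1440 = 973.
Verification: 37 * 973 = 36001 = 25 * 1440 + 1.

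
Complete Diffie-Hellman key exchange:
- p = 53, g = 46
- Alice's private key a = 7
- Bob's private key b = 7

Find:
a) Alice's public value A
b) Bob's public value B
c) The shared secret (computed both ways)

Step 1: A = g^a mod p = 46^7 mod 53 = 24.
Step 2: B = g^b mod p = 46^7 mod 53 = 24.
Step 3: Alice computes s = B^a mod p = 24^7 mod 53 = 36.
Step 4: Bob computes s = A^b mod p = 24^7 mod 53 = 36.
Both sides agree: shared secret = 36.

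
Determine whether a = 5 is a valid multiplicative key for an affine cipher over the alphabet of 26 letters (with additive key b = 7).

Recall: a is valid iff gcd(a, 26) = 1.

Step 1: Compute gcd(5, 26).
Step 2: gcd(5, 26) = 1.
Since gcd = 1, 5 is coprime with 26, so it is a valid key.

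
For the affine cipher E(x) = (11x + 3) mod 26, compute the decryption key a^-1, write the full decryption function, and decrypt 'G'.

Step 1: Find a^-1, the modular inverse of 11 mod 26.
Step 2: We need 11 * a^-1 = 1 (mod 26).
Step 3: 11 * 19 = 209 = 8 * 26 + 1, so a^-1 = 19.
Step 4: D(y) = 19(y - 3) mod 26.
Step 5: Apply to 'G' (y = 6): D(6) = 19 * (6 - 3) mod 26 = 19 * 3 mod 26 = 5 -> 'F'.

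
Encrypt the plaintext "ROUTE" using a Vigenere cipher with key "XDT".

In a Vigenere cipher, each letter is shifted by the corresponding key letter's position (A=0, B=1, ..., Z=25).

Step 1: Repeat key to match plaintext length:
  Plaintext: ROUTE
  Key:       XDTXD
Step 2: Encrypt each letter:
  R(17) + X(23) = (17+23) mod 26 = 14 = O
  O(14) + D(3) = (14+3) mod 26 = 17 = R
  U(20) + T(19) = (20+19) mod 26 = 13 = N
  T(19) + X(23) = (19+23) mod 26 = 16 = Q
  E(4) + D(3) = (4+3) mod 26 = 7 = H
Ciphertext: ORNQH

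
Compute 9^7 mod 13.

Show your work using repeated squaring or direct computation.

Step 1: Compute 9^7 mod 13 step by step, reducing modulo 13 at each step.
  9^1 mod 13 = 9
  9^2 mod 13 = (9 * 9) mod 13 = 3
  9^3 mod 13 = (3 * 9) mod 13 = 1
  9^4 mod 13 = (1 * 9) mod 13 = 9
  9^5 mod 13 = (9 * 9) mod 13 = 3
  9^6 mod 13 = (3 * 9) mod 13 = 1
  9^7 mod 13 = (1 * 9) mod 13 = 9
Step 2: Result = 9.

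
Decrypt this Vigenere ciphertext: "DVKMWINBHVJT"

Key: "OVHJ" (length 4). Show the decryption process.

Step 1: Key 'OVHJ' has length 4. Extended key: OVHJOVHJOVHJ
Step 2: Decrypt each position:
  D(3) - O(14) = 15 = P
  V(21) - V(21) = 0 = A
  K(10) - H(7) = 3 = D
  M(12) - J(9) = 3 = D
  W(22) - O(14) = 8 = I
  I(8) - V(21) = 13 = N
  N(13) - H(7) = 6 = G
  B(1) - J(9) = 18 = S
  H(7) - O(14) = 19 = T
  V(21) - V(21) = 0 = A
  J(9) - H(7) = 2 = C
  T(19) - J(9) = 10 = K
Plaintext: PADDINGSTACK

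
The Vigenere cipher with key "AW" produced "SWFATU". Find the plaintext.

Step 1: Extend key: AWAWAW
Step 2: Decrypt each letter (c - k) mod 26:
  S(18) - A(0) = (18-0) mod 26 = 18 = S
  W(22) - W(22) = (22-22) mod 26 = 0 = A
  F(5) - A(0) = (5-0) mod 26 = 5 = F
  A(0) - W(22) = (0-22) mod 26 = 4 = E
  T(19) - A(0) = (19-0) mod 26 = 19 = T
  U(20) - W(22) = (20-22) mod 26 = 24 = Y
Plaintext: SAFETY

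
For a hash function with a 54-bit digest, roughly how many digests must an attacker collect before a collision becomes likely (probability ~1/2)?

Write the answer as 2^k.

Step 1: The birthday paradox gives collision probability ~50% after sqrt(2^n) = 2^(n/2) hashes.
Step 2: For 54-bit output: 2^(54/2) = 2^27.
Step 3: Approximately 2^27 hash computations needed.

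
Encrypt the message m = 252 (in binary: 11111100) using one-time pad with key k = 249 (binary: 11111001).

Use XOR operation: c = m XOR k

Step 1: Write out the XOR operation bit by bit:
  Message: 11111100
  Key:     11111001
  XOR:     00000101
Step 2: Convert to decimal: 00000101 = 5.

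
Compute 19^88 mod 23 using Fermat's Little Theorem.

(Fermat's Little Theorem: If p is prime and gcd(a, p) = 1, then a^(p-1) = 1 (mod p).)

Step 1: Since 23 is prime, by Fermat's Little Theorem: 19^22 = 1 (mod 23).
Step 2: Reduce exponent: 88 mod 22 = 0.
Step 3: So 19^88 = 19^0 (mod 23).
Step 4: 19^0 mod 23 = 1.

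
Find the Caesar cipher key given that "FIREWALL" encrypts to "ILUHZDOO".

Step 1: Compare first letters: F (position 5) -> I (position 8).
Step 2: Shift = (8 - 5) mod 26 = 3.
The shift value is 3.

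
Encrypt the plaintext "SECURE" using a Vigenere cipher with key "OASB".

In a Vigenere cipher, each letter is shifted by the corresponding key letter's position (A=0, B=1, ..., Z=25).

Step 1: Repeat key to match plaintext length:
  Plaintext: SECURE
  Key:       OASBOA
Step 2: Encrypt each letter:
  S(18) + O(14) = (18+14) mod 26 = 6 = G
  E(4) + A(0) = (4+0) mod 26 = 4 = E
  C(2) + S(18) = (2+18) mod 26 = 20 = U
  U(20) + B(1) = (20+1) mod 26 = 21 = V
  R(17) + O(14) = (17+14) mod 26 = 5 = F
  E(4) + A(0) = (4+0) mod 26 = 4 = E
Ciphertext: GEUVFE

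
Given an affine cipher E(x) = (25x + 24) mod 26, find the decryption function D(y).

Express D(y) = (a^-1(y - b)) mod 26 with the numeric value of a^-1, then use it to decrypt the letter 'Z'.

Step 1: Find a^-1, the modular inverse of 25 mod 26.
Step 2: We need 25 * a^-1 = 1 (mod 26).
Step 3: 25 * 25 = 625 = 24 * 26 + 1, so a^-1 = 25.
Step 4: D(y) = 25(y - 24) mod 26.
Step 5: Apply to 'Z' (y = 25): D(25) = 25 * (25 - 24) mod 26 = 25 * 1 mod 26 = 25 -> 'Z'.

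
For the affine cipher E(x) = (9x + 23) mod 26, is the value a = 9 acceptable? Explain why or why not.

Step 1: Compute gcd(9, 26).
Step 2: gcd(9, 26) = 1.
Since gcd = 1, 9 is coprime with 26, so it is a valid key.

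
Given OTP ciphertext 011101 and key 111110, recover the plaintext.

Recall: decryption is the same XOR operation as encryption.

Step 1: XOR ciphertext with key:
  Ciphertext: 011101
  Key:        111110
  XOR:        100011
Step 2: Plaintext = 100011 = 35 in decimal.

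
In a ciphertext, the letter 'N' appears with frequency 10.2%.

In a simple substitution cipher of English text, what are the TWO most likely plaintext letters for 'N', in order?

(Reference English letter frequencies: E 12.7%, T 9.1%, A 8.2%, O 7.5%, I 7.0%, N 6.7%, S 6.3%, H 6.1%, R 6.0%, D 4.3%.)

Step 1: Observed frequency of 'N' is 10.2%.
Step 2: Compute distances to each reference frequency and sort:
  T (9.1%): difference = 1.1% <-- BEST
  A (8.2%): difference = 2.0% <-- RUNNER-UP
  E (12.7%): difference = 2.5%
  O (7.5%): difference = 2.7%
  I (7.0%): difference = 3.2%
Step 3: Most likely is 'T' (9.1%, diff 1.1%); second most likely is 'A' (8.2%, diff 2.0%).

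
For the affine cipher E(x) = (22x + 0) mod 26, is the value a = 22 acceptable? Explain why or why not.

Step 1: Compute gcd(22, 26).
Step 2: gcd(22, 26) = 2.
Since gcd = 2 != 1, 22 shares a common factor with 26, so it cannot be used.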